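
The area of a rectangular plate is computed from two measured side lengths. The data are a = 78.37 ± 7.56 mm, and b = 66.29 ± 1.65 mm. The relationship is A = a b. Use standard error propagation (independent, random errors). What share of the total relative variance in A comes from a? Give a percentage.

93.8%

(δA/A)² = (1·δa/a)² + (1·δb/b)²
  a term: (1×0.0965)² = 0.00931
  b term: (1×0.0249)² = 0.000620
Total = 0.00993. Share from a = 0.00931/0.00993 = 0.938.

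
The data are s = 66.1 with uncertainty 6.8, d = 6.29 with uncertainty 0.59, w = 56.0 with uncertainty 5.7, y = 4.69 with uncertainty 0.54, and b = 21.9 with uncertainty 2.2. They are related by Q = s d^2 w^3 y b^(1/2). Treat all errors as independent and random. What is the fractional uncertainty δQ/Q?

0.393

Products/powers → add relative errors in quadrature, weighted by exponent:
  (1·δs/s)² = (1×0.103)² = 0.0106;  (2·δd/d)² = (2×0.0938)² = 0.0352;  (3·δw/w)² = (3×0.102)² = 0.0932;  (1·δy/y)² = (1×0.115)² = 0.0133;  (½·δb/b)² = (0.5×0.100)² = 0.00252
δQ/Q = √(0.155) = 0.393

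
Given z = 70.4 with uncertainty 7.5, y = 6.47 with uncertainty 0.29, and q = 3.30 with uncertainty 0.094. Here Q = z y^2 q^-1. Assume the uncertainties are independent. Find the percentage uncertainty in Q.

Relative error in a monomial: (δQ/Q)² = Σ (nᵢ · δxᵢ/xᵢ)².
  (1·δz/z)² = (1×0.107)² = 0.0113;  (2·δy/y)² = (2×0.0448)² = 0.00804;  (-1·δq/q)² = (-1×0.0285)² = 0.000811
δQ/Q = √(0.0202) = 0.142

14.2%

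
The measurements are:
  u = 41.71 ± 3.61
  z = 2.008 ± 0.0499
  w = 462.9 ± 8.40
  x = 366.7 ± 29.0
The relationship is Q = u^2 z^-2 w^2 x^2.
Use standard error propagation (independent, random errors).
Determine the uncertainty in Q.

Q is a product of powers, so relative uncertainties combine in quadrature:
  (2·δu/u)² = (2×0.0865)² = 0.0300;  (-2·δz/z)² = (-2×0.0249)² = 0.00247;  (2·δw/w)² = (2×0.0181)² = 0.00132;  (2·δx/x)² = (2×0.0791)² = 0.0250
δQ/Q = √(0.0588) = 0.242
Q = 1.243e+13, so δQ = 0.242 × 1.243e+13 = 3.01e+12.

3.01e+12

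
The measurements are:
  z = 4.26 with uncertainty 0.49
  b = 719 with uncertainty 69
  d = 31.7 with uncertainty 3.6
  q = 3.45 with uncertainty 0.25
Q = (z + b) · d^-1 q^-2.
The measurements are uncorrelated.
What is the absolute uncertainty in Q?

0.398

Let u = z + b = 723. δu = √(δz² + δb²) = √(0.240 + 4760) = 69.0, so δu/u = 0.0954.
Q is then a monomial in u, d, q:
δQ/Q = √((δu/u)² + (-1·δd/d)² + (-2·δq/q)²) = √(0.00910 + 0.0129 + 0.0210) = 0.207
Q = 1.92, so δQ = 0.207 × 1.92 = 0.398.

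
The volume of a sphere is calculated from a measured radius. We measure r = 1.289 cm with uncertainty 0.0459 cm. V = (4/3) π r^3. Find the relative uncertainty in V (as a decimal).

0.107

For a monomial V ∝ r^3, fractional errors add in quadrature:
  (3·δr/r)² = (3×0.0356)² = 0.0114
δV/V = √(0.0114) = 0.107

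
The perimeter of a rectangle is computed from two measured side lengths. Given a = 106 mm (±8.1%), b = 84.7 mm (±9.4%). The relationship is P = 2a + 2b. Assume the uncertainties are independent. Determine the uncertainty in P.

23.4 mm

P is a linear combination, so absolute uncertainties add in quadrature:
  (2·δa)² = 295;  (2·δb)² = 254
δP = √(548) = 23.4 mm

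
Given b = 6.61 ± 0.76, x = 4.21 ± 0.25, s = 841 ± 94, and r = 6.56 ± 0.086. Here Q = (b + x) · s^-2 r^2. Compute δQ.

0.000156

Let u = b + x = 10.8. δu = √(δb² + δx²) = √(0.578 + 0.0625) = 0.800, so δu/u = 0.0739.
Q is then a monomial in u, s, r:
δQ/Q = √((δu/u)² + (-2·δs/s)² + (2·δr/r)²) = √(0.00547 + 0.0500 + 0.000687) = 0.237
Q = 0.000658, so δQ = 0.237 × 0.000658 = 0.000156.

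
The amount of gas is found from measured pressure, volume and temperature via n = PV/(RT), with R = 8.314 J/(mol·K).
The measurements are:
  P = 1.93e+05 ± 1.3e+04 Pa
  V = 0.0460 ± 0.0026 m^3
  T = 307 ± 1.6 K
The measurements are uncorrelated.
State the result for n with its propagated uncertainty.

3.48 ± 0.306 mol

Each factor contributes (exponent × relative error)² to (δn/n)²:
  (1·δP/P)² = (1×0.0674)² = 0.00454;  (1·δV/V)² = (1×0.0565)² = 0.00319;  (-1·δT/T)² = (-1×0.00521)² = 2.72e-05
δn/n = √(0.00776) = 0.0881
n = 3.48 mol, so δn = 0.0881 × 3.48 = 0.306 mol.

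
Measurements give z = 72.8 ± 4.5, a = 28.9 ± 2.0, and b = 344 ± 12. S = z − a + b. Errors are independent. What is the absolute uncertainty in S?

13.0

S is a linear combination, so absolute uncertainties add in quadrature:
  (δz)² = 20.2;  (δa)² = 4.00;  (δb)² = 144
δS = √(168) = 13.0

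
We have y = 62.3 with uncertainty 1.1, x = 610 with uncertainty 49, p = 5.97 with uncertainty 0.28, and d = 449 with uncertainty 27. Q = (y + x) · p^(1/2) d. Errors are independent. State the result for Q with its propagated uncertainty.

Let u = y + x = 672. δu = √(δy² + δx²) = √(1.21 + 2400) = 49.0, so δu/u = 0.0729.
Q is then a monomial in u, p, d:
δQ/Q = √((δu/u)² + (½·δp/p)² + (1·δd/d)²) = √(0.00531 + 0.000550 + 0.00362) = 0.0974
Q = 7.38e+05, so δQ = 0.0974 × 7.38e+05 = 71800.

(7.38 ± 0.718) × 10^5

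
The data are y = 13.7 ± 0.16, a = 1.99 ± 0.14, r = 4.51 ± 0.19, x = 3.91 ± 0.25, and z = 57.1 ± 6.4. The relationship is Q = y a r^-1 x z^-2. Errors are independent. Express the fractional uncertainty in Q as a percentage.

Each factor contributes (exponent × relative error)² to (δQ/Q)²:
  (1·δy/y)² = (1×0.0117)² = 0.000136;  (1·δa/a)² = (1×0.0704)² = 0.00495;  (-1·δr/r)² = (-1×0.0421)² = 0.00177;  (1·δx/x)² = (1×0.0639)² = 0.00409;  (-2·δz/z)² = (-2×0.112)² = 0.0503
δQ/Q = √(0.0612) = 0.247

24.7%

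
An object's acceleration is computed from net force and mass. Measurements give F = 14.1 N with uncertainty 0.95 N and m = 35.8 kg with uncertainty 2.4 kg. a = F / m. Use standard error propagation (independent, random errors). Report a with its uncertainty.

Relative error in a monomial: (δa/a)² = Σ (nᵢ · δxᵢ/xᵢ)².
  (1·δF/F)² = (1×0.0674)² = 0.00454;  (-1·δm/m)² = (-1×0.0670)² = 0.00449
δa/a = √(0.00903) = 0.0950
a = 0.394 m/s^2, so δa = 0.0950 × 0.394 = 0.0374 m/s^2.

0.394 ± 0.0374 m/s^2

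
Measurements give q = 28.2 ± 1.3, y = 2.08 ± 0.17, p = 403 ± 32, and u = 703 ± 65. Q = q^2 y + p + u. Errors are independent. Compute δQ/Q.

Let w = q^2·y = 1650. δw/w = √((2·δq/q)² + (1·δy/y)²) = √(0.00850 + 0.00668) = 0.123, so δw = 204.
Q = w + p + u: δQ = √(δw² + δp² + δu²) = √(41500 + 1020 + 4220) = 216
Q = 2760, so δQ/Q = 216/2760 = 0.0784.

0.0784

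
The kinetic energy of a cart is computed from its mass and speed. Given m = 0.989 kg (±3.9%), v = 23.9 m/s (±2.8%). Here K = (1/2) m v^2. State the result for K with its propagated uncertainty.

Relative error in a monomial: (δK/K)² = Σ (nᵢ · δxᵢ/xᵢ)².
  (1·δm/m)² = (1×0.0390)² = 0.00152;  (2·δv/v)² = (2×0.0280)² = 0.00314
δK/K = √(0.00466) = 0.0682
K = 282 J, so δK = 0.0682 × 282 = 19.3 J.

282 ± 19.3 J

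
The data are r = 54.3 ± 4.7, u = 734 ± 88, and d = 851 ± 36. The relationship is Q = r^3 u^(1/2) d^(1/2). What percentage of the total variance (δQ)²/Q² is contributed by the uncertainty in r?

94.3%

(δQ/Q)² = (3·δr/r)² + (½·δu/u)² + (½·δd/d)²
  r term: (3×0.0866)² = 0.0674
  u term: (0.5×0.120)² = 0.00359
  d term: (0.5×0.0423)² = 0.000447
Total = 0.0715. Share from r = 0.0674/0.0715 = 0.943.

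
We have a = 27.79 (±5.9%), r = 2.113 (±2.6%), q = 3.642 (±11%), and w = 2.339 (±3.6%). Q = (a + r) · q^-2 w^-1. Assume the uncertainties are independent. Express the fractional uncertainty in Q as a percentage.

Let u = a + r = 29.90. δu = √(δa² + δr²) = √(2.69 + 0.00302) = 1.64, so δu/u = 0.0549.
Q is then a monomial in u, q, w:
δQ/Q = √((δu/u)² + (-2·δq/q)² + (-1·δw/w)²) = √(0.00301 + 0.0484 + 0.00130) = 0.230

23.0%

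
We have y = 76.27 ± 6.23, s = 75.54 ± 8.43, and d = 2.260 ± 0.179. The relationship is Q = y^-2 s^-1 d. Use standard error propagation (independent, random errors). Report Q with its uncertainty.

(5.143 ± 1.10) × 10^-6

Relative error in a monomial: (δQ/Q)² = Σ (nᵢ · δxᵢ/xᵢ)².
  (-2·δy/y)² = (-2×0.0817)² = 0.0267;  (-1·δs/s)² = (-1×0.112)² = 0.0125;  (1·δd/d)² = (1×0.0792)² = 0.00627
δQ/Q = √(0.0454) = 0.213
Q = 5.143e-06, so δQ = 0.213 × 5.143e-06 = 1.1e-06.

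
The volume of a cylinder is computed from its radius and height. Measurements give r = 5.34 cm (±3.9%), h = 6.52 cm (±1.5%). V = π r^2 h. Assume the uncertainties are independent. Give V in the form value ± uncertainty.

Since V is a product/quotient, work with relative uncertainties:
  (2·δr/r)² = (2×0.0390)² = 0.00608;  (1·δh/h)² = (1×0.0150)² = 0.000225
δV/V = √(0.00631) = 0.0794
V = 584 cm^3, so δV = 0.0794 × 584 = 46.4 cm^3.

584 ± 46.4 cm^3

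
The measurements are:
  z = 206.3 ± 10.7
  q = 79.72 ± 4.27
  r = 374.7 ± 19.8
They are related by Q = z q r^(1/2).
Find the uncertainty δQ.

Each factor contributes (exponent × relative error)² to (δQ/Q)²:
  (1·δz/z)² = (1×0.0519)² = 0.00269;  (1·δq/q)² = (1×0.0536)² = 0.00287;  (½·δr/r)² = (0.5×0.0528)² = 0.000698
δQ/Q = √(0.00626) = 0.0791
Q = 318400, so δQ = 0.0791 × 318400 = 25200.

25200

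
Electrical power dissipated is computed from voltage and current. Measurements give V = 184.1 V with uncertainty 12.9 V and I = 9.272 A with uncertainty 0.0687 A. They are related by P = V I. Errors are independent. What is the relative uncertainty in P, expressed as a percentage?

7.05%

Products/powers → add relative errors in quadrature, weighted by exponent:
  (1·δV/V)² = (1×0.0701)² = 0.00491;  (1·δI/I)² = (1×0.00741)² = 5.49e-05
δP/P = √(0.00496) = 0.0705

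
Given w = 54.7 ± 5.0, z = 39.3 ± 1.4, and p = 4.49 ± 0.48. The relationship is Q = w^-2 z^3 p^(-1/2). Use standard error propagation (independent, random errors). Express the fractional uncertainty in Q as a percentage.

21.8%

Relative error in a monomial: (δQ/Q)² = Σ (nᵢ · δxᵢ/xᵢ)².
  (-2·δw/w)² = (-2×0.0914)² = 0.0334;  (3·δz/z)² = (3×0.0356)² = 0.0114;  (−½·δp/p)² = (-0.5×0.107)² = 0.00286
δQ/Q = √(0.0477) = 0.218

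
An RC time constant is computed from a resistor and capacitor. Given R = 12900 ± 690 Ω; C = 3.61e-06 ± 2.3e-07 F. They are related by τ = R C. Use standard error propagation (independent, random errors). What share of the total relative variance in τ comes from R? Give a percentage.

(δτ/τ)² = (1·δR/R)² + (1·δC/C)²
  R term: (1×0.0535)² = 0.00286
  C term: (1×0.0637)² = 0.00406
Total = 0.00692. Share from R = 0.00286/0.00692 = 0.413.

41.3%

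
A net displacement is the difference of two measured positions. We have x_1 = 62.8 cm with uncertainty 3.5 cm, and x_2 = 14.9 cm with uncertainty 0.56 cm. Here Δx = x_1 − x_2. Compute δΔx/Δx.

0.0740

Each term contributes (cᵢ δxᵢ)² to (δΔx)²:
  (δx_1)² = 12.2;  (δx_2)² = 0.314
δΔx = √(12.6) = 3.54 cm
Δx = 47.9 cm, so δΔx/Δx = 3.54/47.9 = 0.0740.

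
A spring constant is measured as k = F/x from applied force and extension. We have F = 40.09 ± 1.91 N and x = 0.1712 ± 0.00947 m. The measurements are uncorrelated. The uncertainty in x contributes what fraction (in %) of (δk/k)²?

57.4%

(δk/k)² = (1·δF/F)² + (-1·δx/x)²
  F term: (1×0.0476)² = 0.00227
  x term: (-1×0.0553)² = 0.00306
Total = 0.00533. Share from x = 0.00306/0.00533 = 0.574.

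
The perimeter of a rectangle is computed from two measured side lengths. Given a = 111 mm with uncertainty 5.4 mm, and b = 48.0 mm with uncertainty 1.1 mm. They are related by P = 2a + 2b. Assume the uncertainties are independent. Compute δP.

Sums and differences: (δP)² = Σ (cᵢ δxᵢ)².
  (2·δa)² = 117;  (2·δb)² = 4.84
δP = √(121) = 11.0 mm

11.0 mm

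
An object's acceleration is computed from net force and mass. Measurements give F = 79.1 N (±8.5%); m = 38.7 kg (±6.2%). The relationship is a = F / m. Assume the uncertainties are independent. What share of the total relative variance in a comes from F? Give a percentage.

65.3%

(δa/a)² = (1·δF/F)² + (-1·δm/m)²
  F term: (1×0.0850)² = 0.00723
  m term: (-1×0.0620)² = 0.00384
Total = 0.0111. Share from F = 0.00723/0.0111 = 0.653.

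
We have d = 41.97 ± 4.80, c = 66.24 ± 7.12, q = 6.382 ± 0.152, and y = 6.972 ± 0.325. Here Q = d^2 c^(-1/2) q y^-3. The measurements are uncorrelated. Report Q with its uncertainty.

4.076 ± 1.12

Q is a product of powers, so relative uncertainties combine in quadrature:
  (2·δd/d)² = (2×0.114)² = 0.0523;  (−½·δc/c)² = (-0.5×0.107)² = 0.00289;  (1·δq/q)² = (1×0.0238)² = 0.000567;  (-3·δy/y)² = (-3×0.0466)² = 0.0196
δQ/Q = √(0.0753) = 0.274
Q = 4.076, so δQ = 0.274 × 4.076 = 1.12.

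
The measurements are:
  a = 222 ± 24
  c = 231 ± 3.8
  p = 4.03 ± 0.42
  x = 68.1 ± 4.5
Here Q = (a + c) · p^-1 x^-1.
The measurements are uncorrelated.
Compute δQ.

0.222

Let u = a + c = 453. δu = √(δa² + δc²) = √(576 + 14.4) = 24.3, so δu/u = 0.0536.
Q is then a monomial in u, p, x:
δQ/Q = √((δu/u)² + (-1·δp/p)² + (-1·δx/x)²) = √(0.00288 + 0.0109 + 0.00437) = 0.135
Q = 1.65, so δQ = 0.135 × 1.65 = 0.222.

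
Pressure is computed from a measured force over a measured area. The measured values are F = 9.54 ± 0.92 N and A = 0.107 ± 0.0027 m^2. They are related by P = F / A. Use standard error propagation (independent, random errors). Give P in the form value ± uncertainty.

Products/powers → add relative errors in quadrature, weighted by exponent:
  (1·δF/F)² = (1×0.0964)² = 0.00930;  (-1·δA/A)² = (-1×0.0252)² = 0.000637
δP/P = √(0.00994) = 0.0997
P = 89.2 Pa, so δP = 0.0997 × 89.2 = 8.89 Pa.

89.2 ± 8.89 Pa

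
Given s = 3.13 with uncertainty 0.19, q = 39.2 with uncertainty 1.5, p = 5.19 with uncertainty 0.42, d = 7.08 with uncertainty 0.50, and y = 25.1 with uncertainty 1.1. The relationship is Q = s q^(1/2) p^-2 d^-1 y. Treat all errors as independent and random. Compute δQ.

0.497

Each factor contributes (exponent × relative error)² to (δQ/Q)²:
  (1·δs/s)² = (1×0.0607)² = 0.00368;  (½·δq/q)² = (0.5×0.0383)² = 0.000366;  (-2·δp/p)² = (-2×0.0809)² = 0.0262;  (-1·δd/d)² = (-1×0.0706)² = 0.00499;  (1·δy/y)² = (1×0.0438)² = 0.00192
δQ/Q = √(0.0372) = 0.193
Q = 2.58, so δQ = 0.193 × 2.58 = 0.497.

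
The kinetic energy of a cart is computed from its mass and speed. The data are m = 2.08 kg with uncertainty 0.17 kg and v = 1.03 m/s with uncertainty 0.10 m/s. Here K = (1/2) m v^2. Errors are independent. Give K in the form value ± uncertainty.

For a monomial K ∝ m, v^2, fractional errors add in quadrature:
  (1·δm/m)² = (1×0.0817)² = 0.00668;  (2·δv/v)² = (2×0.0971)² = 0.0377
δK/K = √(0.0444) = 0.211
K = 1.10 J, so δK = 0.211 × 1.10 = 0.232 J.

1.10 ± 0.232 J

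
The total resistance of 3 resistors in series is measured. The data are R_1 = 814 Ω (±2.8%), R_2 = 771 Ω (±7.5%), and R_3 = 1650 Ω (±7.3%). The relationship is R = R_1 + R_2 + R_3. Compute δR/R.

0.0419

Absolute uncertainties add in quadrature for a linear combination:
  (δR_1)² = 519;  (δR_2)² = 3340;  (δR_3)² = 14500
δR = √(18400) = 136 Ω
R = 3240 Ω, so δR/R = 136/3240 = 0.0419.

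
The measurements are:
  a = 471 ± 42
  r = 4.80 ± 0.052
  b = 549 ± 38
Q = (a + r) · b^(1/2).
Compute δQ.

Let u = a + r = 476. δu = √(δa² + δr²) = √(1760 + 0.00270) = 42.0, so δu/u = 0.0883.
Q is then a monomial in u, b:
δQ/Q = √((δu/u)² + (½·δb/b)²) = √(0.00779 + 0.00120) = 0.0948
Q = 11100, so δQ = 0.0948 × 11100 = 1060.

1060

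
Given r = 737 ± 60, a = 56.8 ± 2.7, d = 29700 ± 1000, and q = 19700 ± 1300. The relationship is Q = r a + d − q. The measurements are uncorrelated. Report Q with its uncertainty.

Let p = r·a = 41900. δp/p = √((1·δr/r)² + (1·δa/a)²) = √(0.00663 + 0.00226) = 0.0943, so δp = 3950.
Q = p + d − q: δQ = √(δp² + δd² + δq²) = √(1.56e+07 + 1e+06 + 1.69e+06) = 4270
Q = 51900.

51900 ± 4270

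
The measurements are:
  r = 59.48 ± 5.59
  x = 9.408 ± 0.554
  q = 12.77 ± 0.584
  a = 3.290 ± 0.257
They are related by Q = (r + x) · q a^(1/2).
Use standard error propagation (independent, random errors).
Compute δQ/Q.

Let u = r + x = 68.89. δu = √(δr² + δx²) = √(31.2 + 0.307) = 5.62, so δu/u = 0.0815.
Q is then a monomial in u, q, a:
δQ/Q = √((δu/u)² + (1·δq/q)² + (½·δa/a)²) = √(0.00665 + 0.00209 + 0.00153) = 0.101

0.101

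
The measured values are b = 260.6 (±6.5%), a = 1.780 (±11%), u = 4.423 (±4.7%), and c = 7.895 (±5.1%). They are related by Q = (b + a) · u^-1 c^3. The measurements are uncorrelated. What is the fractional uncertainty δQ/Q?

0.173

Let w = b + a = 262.4. δw = √(δb² + δa²) = √(287 + 0.0383) = 16.9, so δw/w = 0.0646.
Q is then a monomial in w, u, c:
δQ/Q = √((δw/w)² + (-1·δu/u)² + (3·δc/c)²) = √(0.00417 + 0.00221 + 0.0234) = 0.173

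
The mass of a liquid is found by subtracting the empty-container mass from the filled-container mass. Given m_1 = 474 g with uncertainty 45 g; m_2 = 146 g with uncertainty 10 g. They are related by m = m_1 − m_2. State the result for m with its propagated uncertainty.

328 ± 46.1 g

For a sum/difference, combine absolute errors in quadrature:
  (δm_1)² = 2020;  (δm_2)² = 100
δm = √(2120) = 46.1 g
m = 328 g.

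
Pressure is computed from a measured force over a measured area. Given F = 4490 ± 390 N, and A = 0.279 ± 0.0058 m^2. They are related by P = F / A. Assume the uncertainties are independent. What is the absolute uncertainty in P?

Since P is a product/quotient, work with relative uncertainties:
  (1·δF/F)² = (1×0.0869)² = 0.00754;  (-1·δA/A)² = (-1×0.0208)² = 0.000432
δP/P = √(0.00798) = 0.0893
P = 16100 Pa, so δP = 0.0893 × 16100 = 1440 Pa.

1440 Pa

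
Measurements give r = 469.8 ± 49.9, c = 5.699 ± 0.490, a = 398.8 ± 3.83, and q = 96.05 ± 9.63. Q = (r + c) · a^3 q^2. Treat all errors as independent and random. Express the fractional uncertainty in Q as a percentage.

22.8%

Let u = r + c = 475.5. δu = √(δr² + δc²) = √(2490 + 0.240) = 49.9, so δu/u = 0.105.
Q is then a monomial in u, a, q:
δQ/Q = √((δu/u)² + (3·δa/a)² + (2·δq/q)²) = √(0.0110 + 0.000830 + 0.0402) = 0.228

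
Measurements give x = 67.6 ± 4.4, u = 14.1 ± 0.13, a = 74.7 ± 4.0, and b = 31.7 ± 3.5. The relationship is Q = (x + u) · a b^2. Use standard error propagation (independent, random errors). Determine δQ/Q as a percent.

Let w = x + u = 81.7. δw = √(δx² + δu²) = √(19.4 + 0.0169) = 4.40, so δw/w = 0.0539.
Q is then a monomial in w, a, b:
δQ/Q = √((δw/w)² + (1·δa/a)² + (2·δb/b)²) = √(0.00290 + 0.00287 + 0.0488) = 0.234

23.4%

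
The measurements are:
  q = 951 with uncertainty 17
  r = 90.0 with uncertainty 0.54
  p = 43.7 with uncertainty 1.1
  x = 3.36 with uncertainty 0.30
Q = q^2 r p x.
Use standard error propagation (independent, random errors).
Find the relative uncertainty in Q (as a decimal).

0.0996

Relative error in a monomial: (δQ/Q)² = Σ (nᵢ · δxᵢ/xᵢ)².
  (2·δq/q)² = (2×0.0179)² = 0.00128;  (1·δr/r)² = (1×0.00600)² = 3.6e-05;  (1·δp/p)² = (1×0.0252)² = 0.000634;  (1·δx/x)² = (1×0.0893)² = 0.00797
δQ/Q = √(0.00992) = 0.0996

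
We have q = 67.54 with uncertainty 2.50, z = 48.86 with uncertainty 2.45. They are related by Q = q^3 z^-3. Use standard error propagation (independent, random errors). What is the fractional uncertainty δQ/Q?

0.187

Since Q is a product/quotient, work with relative uncertainties:
  (3·δq/q)² = (3×0.0370)² = 0.0123;  (-3·δz/z)² = (-3×0.0501)² = 0.0226
δQ/Q = √(0.0350) = 0.187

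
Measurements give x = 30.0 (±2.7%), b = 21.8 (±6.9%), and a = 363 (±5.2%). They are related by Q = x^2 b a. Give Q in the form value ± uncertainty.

Products/powers → add relative errors in quadrature, weighted by exponent:
  (2·δx/x)² = (2×0.0270)² = 0.00292;  (1·δb/b)² = (1×0.0690)² = 0.00476;  (1·δa/a)² = (1×0.0520)² = 0.00270
δQ/Q = √(0.0104) = 0.102
Q = 7.12e+06, so δQ = 0.102 × 7.12e+06 = 7.26e+05.

(7.12 ± 0.726) × 10^6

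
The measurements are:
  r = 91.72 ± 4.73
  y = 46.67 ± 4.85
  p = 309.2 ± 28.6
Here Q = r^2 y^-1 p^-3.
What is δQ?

1.91e-06

For a monomial Q ∝ r^2, y^-1, p^-3, fractional errors add in quadrature:
  (2·δr/r)² = (2×0.0516)² = 0.0106;  (-1·δy/y)² = (-1×0.104)² = 0.0108;  (-3·δp/p)² = (-3×0.0925)² = 0.0770
δQ/Q = √(0.0984) = 0.314
Q = 6.098e-06, so δQ = 0.314 × 6.098e-06 = 1.91e-06.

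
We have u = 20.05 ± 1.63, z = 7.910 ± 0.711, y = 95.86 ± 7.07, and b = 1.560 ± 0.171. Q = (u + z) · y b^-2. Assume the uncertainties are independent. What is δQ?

Let w = u + z = 27.96. δw = √(δu² + δz²) = √(2.66 + 0.506) = 1.78, so δw/w = 0.0636.
Q is then a monomial in w, y, b:
δQ/Q = √((δw/w)² + (1·δy/y)² + (-2·δb/b)²) = √(0.00405 + 0.00544 + 0.0481) = 0.240
Q = 1101, so δQ = 0.240 × 1101 = 264.

264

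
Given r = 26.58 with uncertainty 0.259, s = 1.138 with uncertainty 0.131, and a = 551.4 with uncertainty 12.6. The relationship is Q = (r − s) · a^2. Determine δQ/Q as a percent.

4.71%

Let u = r − s = 25.44. δu = √(δr² + δs²) = √(0.0671 + 0.0172) = 0.290, so δu/u = 0.0114.
Q is then a monomial in u, a:
δQ/Q = √((δu/u)² + (2·δa/a)²) = √(0.000130 + 0.00209) = 0.0471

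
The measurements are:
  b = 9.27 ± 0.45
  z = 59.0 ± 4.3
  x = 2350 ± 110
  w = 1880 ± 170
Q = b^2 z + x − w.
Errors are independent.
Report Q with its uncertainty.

5540 ± 648

Let p = b^2·z = 5070. δp/p = √((2·δb/b)² + (1·δz/z)²) = √(0.00943 + 0.00531) = 0.121, so δp = 615.
Q = p + x − w: δQ = √(δp² + δx² + δw²) = √(3.79e+05 + 12100 + 28900) = 648
Q = 5540.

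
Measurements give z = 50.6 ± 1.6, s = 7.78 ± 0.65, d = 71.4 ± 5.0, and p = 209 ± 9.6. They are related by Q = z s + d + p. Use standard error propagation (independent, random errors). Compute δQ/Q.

Let w = z·s = 394. δw/w = √((1·δz/z)² + (1·δs/s)²) = √(0.001000 + 0.00698) = 0.0893, so δw = 35.2.
Q = w + d + p: δQ = √(δw² + δd² + δp²) = √(1240 + 25.0 + 92.2) = 36.8
Q = 674, so δQ/Q = 36.8/674 = 0.0546.

0.0546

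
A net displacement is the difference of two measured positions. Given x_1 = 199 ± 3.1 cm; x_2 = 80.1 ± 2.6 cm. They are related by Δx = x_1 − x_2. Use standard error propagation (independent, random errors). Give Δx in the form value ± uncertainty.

119 ± 4.05 cm

Sums and differences: (δΔx)² = Σ (cᵢ δxᵢ)².
  (δx_1)² = 9.61;  (δx_2)² = 6.76
δΔx = √(16.4) = 4.05 cm
Δx = 119 cm.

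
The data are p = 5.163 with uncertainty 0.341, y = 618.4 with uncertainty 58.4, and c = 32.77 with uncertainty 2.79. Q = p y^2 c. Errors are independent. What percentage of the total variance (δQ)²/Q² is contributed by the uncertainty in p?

9.23%

(δQ/Q)² = (1·δp/p)² + (2·δy/y)² + (1·δc/c)²
  p term: (1×0.0660)² = 0.00436
  y term: (2×0.0944)² = 0.0357
  c term: (1×0.0851)² = 0.00725
Total = 0.0473. Share from p = 0.00436/0.0473 = 0.0923.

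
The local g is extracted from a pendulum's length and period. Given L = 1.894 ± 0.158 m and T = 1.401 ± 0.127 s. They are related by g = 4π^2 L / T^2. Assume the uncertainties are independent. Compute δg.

Relative error in a monomial: (δg/g)² = Σ (nᵢ · δxᵢ/xᵢ)².
  (1·δL/L)² = (1×0.0834)² = 0.00696;  (-2·δT/T)² = (-2×0.0906)² = 0.0329
δg/g = √(0.0398) = 0.200
g = 38.09 m/s^2, so δg = 0.200 × 38.09 = 7.60 m/s^2.

7.60 m/s^2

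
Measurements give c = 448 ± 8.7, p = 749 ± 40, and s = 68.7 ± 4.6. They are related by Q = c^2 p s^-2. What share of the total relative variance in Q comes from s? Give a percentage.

(δQ/Q)² = (2·δc/c)² + (1·δp/p)² + (-2·δs/s)²
  c term: (2×0.0194)² = 0.00151
  p term: (1×0.0534)² = 0.00285
  s term: (-2×0.0670)² = 0.0179
Total = 0.0223. Share from s = 0.0179/0.0223 = 0.804.

80.4%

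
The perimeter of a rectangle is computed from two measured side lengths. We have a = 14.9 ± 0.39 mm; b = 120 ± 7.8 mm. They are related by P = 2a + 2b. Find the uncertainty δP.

Sums and differences: (δP)² = Σ (cᵢ δxᵢ)².
  (2·δa)² = 0.608;  (2·δb)² = 243
δP = √(244) = 15.6 mm

15.6 mm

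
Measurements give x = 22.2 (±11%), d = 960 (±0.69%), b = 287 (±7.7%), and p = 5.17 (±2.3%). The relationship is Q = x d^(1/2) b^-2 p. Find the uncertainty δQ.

0.00823

Relative error in a monomial: (δQ/Q)² = Σ (nᵢ · δxᵢ/xᵢ)².
  (1·δx/x)² = (1×0.110)² = 0.0121;  (½·δd/d)² = (0.5×0.00690)² = 1.19e-05;  (-2·δb/b)² = (-2×0.0770)² = 0.0237;  (1·δp/p)² = (1×0.0230)² = 0.000529
δQ/Q = √(0.0364) = 0.191
Q = 0.0432, so δQ = 0.191 × 0.0432 = 0.00823.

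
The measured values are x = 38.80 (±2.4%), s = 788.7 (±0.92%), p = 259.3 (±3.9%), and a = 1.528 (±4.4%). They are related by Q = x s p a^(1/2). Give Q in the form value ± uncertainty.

For a monomial Q ∝ x, s, p, a^(1/2), fractional errors add in quadrature:
  (1·δx/x)² = (1×0.0240)² = 0.000576;  (1·δs/s)² = (1×0.00920)² = 8.46e-05;  (1·δp/p)² = (1×0.0390)² = 0.00152;  (½·δa/a)² = (0.5×0.0440)² = 0.000484
δQ/Q = √(0.00267) = 0.0516
Q = 9.809e+06, so δQ = 0.0516 × 9.809e+06 = 5.06e+05.

(9.809 ± 0.506) × 10^6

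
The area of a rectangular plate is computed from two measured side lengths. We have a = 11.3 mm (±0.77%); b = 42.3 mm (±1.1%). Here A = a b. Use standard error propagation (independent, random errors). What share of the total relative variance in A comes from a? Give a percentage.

(δA/A)² = (1·δa/a)² + (1·δb/b)²
  a term: (1×0.00770)² = 5.93e-05
  b term: (1×0.0110)² = 0.000121
Total = 0.000180. Share from a = 5.93e-05/0.000180 = 0.329.

32.9%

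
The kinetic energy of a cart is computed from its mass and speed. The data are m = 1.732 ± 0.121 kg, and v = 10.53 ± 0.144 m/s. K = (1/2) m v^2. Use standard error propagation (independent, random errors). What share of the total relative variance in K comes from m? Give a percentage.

(δK/K)² = (1·δm/m)² + (2·δv/v)²
  m term: (1×0.0699)² = 0.00488
  v term: (2×0.0137)² = 0.000748
Total = 0.00563. Share from m = 0.00488/0.00563 = 0.867.

86.7%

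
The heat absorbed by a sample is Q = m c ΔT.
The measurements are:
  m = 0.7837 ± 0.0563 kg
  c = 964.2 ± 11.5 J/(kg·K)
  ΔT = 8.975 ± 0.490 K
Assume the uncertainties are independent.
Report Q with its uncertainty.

For a monomial Q ∝ m, c, ΔT, fractional errors add in quadrature:
  (1·δm/m)² = (1×0.0718)² = 0.00516;  (1·δc/c)² = (1×0.0119)² = 0.000142;  (1·δΔT/ΔT)² = (1×0.0546)² = 0.00298
δQ/Q = √(0.00828) = 0.0910
Q = 6782 J, so δQ = 0.0910 × 6782 = 617 J.

6782 ± 617 J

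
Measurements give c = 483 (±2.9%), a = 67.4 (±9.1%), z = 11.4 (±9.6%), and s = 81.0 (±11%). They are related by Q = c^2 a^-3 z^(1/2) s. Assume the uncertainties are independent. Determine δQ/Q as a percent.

For a monomial Q ∝ c^2, a^-3, z^(1/2), s, fractional errors add in quadrature:
  (2·δc/c)² = (2×0.0290)² = 0.00336;  (-3·δa/a)² = (-3×0.0910)² = 0.0745;  (½·δz/z)² = (0.5×0.0960)² = 0.00230;  (1·δs/s)² = (1×0.110)² = 0.0121
δQ/Q = √(0.0923) = 0.304

30.4%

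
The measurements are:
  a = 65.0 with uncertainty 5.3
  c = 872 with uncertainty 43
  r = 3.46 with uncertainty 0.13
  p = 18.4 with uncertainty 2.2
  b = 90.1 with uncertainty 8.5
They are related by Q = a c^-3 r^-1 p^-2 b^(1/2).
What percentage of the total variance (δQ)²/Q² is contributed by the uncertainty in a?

7.44%

(δQ/Q)² = (1·δa/a)² + (-3·δc/c)² + (-1·δr/r)² + (-2·δp/p)² + (½·δb/b)²
  a term: (1×0.0815)² = 0.00665
  c term: (-3×0.0493)² = 0.0219
  r term: (-1×0.0376)² = 0.00141
  p term: (-2×0.120)² = 0.0572
  b term: (0.5×0.0943)² = 0.00222
Total = 0.0894. Share from a = 0.00665/0.0894 = 0.0744.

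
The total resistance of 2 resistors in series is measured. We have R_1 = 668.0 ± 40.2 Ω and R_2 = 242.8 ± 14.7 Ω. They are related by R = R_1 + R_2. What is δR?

42.8 Ω

Sums and differences: (δR)² = Σ (cᵢ δxᵢ)².
  (δR_1)² = 1620;  (δR_2)² = 216
δR = √(1830) = 42.8 Ω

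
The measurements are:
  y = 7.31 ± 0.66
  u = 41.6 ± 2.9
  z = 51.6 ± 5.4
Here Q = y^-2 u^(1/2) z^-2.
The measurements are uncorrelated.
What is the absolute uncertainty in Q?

Products/powers → add relative errors in quadrature, weighted by exponent:
  (-2·δy/y)² = (-2×0.0903)² = 0.0326;  (½·δu/u)² = (0.5×0.0697)² = 0.00121;  (-2·δz/z)² = (-2×0.105)² = 0.0438
δQ/Q = √(0.0776) = 0.279
Q = 4.53e-05, so δQ = 0.279 × 4.53e-05 = 1.26e-05.

1.26e-05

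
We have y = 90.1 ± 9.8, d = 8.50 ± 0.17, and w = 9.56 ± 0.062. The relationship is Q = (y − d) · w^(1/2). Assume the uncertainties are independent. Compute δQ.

Let u = y − d = 81.6. δu = √(δy² + δd²) = √(96.0 + 0.0289) = 9.80, so δu/u = 0.120.
Q is then a monomial in u, w:
δQ/Q = √((δu/u)² + (½·δw/w)²) = √(0.0144 + 1.05e-05) = 0.120
Q = 252, so δQ = 0.120 × 252 = 30.3.

30.3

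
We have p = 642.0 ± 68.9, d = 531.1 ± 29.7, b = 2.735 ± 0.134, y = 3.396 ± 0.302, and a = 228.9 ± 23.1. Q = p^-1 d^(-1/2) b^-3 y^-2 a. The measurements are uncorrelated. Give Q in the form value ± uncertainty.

(6.557 ± 1.80) × 10^-5

Since Q is a product/quotient, work with relative uncertainties:
  (-1·δp/p)² = (-1×0.107)² = 0.0115;  (−½·δd/d)² = (-0.5×0.0559)² = 0.000782;  (-3·δb/b)² = (-3×0.0490)² = 0.0216;  (-2·δy/y)² = (-2×0.0889)² = 0.0316;  (1·δa/a)² = (1×0.101)² = 0.0102
δQ/Q = √(0.0757) = 0.275
Q = 6.557e-05, so δQ = 0.275 × 6.557e-05 = 1.8e-05.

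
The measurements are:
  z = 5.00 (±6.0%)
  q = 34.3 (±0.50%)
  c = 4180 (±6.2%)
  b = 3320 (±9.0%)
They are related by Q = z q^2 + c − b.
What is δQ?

533

Let p = z·q^2 = 5880. δp/p = √((1·δz/z)² + (2·δq/q)²) = √(0.00360 + 0.000100) = 0.0608, so δp = 358.
Q = p + c − b: δQ = √(δp² + δc² + δb²) = √(1.28e+05 + 67200 + 89300) = 533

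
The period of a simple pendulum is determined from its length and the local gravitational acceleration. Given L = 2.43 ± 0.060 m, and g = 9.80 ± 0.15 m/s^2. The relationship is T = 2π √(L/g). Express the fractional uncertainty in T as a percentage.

1.45%

For a monomial T ∝ L^(1/2), g^(-1/2), fractional errors add in quadrature:
  (½·δL/L)² = (0.5×0.0247)² = 0.000152;  (−½·δg/g)² = (-0.5×0.0153)² = 5.86e-05
δT/T = √(0.000211) = 0.0145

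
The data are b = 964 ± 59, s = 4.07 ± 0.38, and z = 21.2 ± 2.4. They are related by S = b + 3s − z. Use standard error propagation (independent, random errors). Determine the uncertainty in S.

59.1

Sums and differences: (δS)² = Σ (cᵢ δxᵢ)².
  (δb)² = 3480;  (3·δs)² = 1.30;  (δz)² = 5.76
δS = √(3490) = 59.1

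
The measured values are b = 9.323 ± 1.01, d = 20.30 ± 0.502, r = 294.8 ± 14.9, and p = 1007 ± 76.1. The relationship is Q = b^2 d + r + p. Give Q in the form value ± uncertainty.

3066 ± 393

Let w = b^2·d = 1764. δw/w = √((2·δb/b)² + (1·δd/d)²) = √(0.0469 + 0.000612) = 0.218, so δw = 385.
Q = w + r + p: δQ = √(δw² + δr² + δp²) = √(1.48e+05 + 222 + 5790) = 393
Q = 3066.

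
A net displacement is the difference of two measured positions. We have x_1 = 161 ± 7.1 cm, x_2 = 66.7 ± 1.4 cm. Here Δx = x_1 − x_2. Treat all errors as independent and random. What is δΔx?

7.24 cm

For a sum/difference, combine absolute errors in quadrature:
  (δx_1)² = 50.4;  (δx_2)² = 1.96
δΔx = √(52.4) = 7.24 cm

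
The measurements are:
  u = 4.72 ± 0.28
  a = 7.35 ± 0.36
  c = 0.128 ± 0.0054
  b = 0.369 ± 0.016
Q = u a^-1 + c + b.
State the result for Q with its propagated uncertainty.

1.14 ± 0.0522

Let p = u·a^-1 = 0.642. δp/p = √((1·δu/u)² + (-1·δa/a)²) = √(0.00352 + 0.00240) = 0.0769, so δp = 0.0494.
Q = p + c + b: δQ = √(δp² + δc² + δb²) = √(0.00244 + 2.92e-05 + 0.000256) = 0.0522
Q = 1.14.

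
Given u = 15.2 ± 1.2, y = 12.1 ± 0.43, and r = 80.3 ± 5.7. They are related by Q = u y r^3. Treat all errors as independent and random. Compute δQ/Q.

0.230

Q is a product of powers, so relative uncertainties combine in quadrature:
  (1·δu/u)² = (1×0.0789)² = 0.00623;  (1·δy/y)² = (1×0.0355)² = 0.00126;  (3·δr/r)² = (3×0.0710)² = 0.0453
δQ/Q = √(0.0528) = 0.230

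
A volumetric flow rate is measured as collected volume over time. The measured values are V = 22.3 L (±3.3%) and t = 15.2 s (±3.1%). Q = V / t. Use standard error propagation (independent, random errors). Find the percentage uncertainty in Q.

Products/powers → add relative errors in quadrature, weighted by exponent:
  (1·δV/V)² = (1×0.0330)² = 0.00109;  (-1·δt/t)² = (-1×0.0310)² = 0.000961
δQ/Q = √(0.00205) = 0.0453

4.53%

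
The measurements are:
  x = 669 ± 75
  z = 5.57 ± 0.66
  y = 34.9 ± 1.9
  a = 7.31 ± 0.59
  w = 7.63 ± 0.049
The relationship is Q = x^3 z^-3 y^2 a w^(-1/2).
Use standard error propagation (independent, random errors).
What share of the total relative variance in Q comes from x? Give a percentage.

43.9%

(δQ/Q)² = (3·δx/x)² + (-3·δz/z)² + (2·δy/y)² + (1·δa/a)² + (−½·δw/w)²
  x term: (3×0.112)² = 0.113
  z term: (-3×0.118)² = 0.126
  y term: (2×0.0544)² = 0.0119
  a term: (1×0.0807)² = 0.00651
  w term: (-0.5×0.00642)² = 1.03e-05
Total = 0.258. Share from x = 0.113/0.258 = 0.439.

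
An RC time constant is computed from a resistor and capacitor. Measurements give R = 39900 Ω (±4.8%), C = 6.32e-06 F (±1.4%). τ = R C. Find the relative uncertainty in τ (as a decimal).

τ is a product of powers, so relative uncertainties combine in quadrature:
  (1·δR/R)² = (1×0.0480)² = 0.00230;  (1·δC/C)² = (1×0.0140)² = 0.000196
δτ/τ = √(0.00250) = 0.0500

0.0500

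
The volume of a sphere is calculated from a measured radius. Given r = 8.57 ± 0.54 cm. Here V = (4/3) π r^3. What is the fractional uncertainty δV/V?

V ∝ r^3, so δV/V = |3| · δr/r = 3 × 0.0630 = 0.189.

0.189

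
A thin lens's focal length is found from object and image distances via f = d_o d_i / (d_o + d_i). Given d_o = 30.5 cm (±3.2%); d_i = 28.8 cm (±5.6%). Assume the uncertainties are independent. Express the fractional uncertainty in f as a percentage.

3.27%

∂f/∂d_o = (d_i/(d_o+d_i))² = 0.236;  ∂f/∂d_i = (d_o/(d_o+d_i))² = 0.265
δf = √((∂f/∂d_o · δd_o)² + (∂f/∂d_i · δd_i)²) = √(0.0530 + 0.182) = 0.485 cm
f = 14.8 cm, so δf/f = 0.485/14.8 = 0.0327.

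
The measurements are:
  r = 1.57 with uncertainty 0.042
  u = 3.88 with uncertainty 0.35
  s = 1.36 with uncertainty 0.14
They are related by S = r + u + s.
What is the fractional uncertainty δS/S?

Each term contributes (cᵢ δxᵢ)² to (δS)²:
  (δr)² = 0.00176;  (δu)² = 0.122;  (δs)² = 0.0196
δS = √(0.144) = 0.379
S = 6.81, so δS/S = 0.379/6.81 = 0.0557.

0.0557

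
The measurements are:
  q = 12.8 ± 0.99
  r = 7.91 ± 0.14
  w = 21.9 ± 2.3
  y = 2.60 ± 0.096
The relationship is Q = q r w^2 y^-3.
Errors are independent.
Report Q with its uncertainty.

2760 ± 692

For a monomial Q ∝ q, r, w^2, y^-3, fractional errors add in quadrature:
  (1·δq/q)² = (1×0.0773)² = 0.00598;  (1·δr/r)² = (1×0.0177)² = 0.000313;  (2·δw/w)² = (2×0.105)² = 0.0441;  (-3·δy/y)² = (-3×0.0369)² = 0.0123
δQ/Q = √(0.0627) = 0.250
Q = 2760, so δQ = 0.250 × 2760 = 692.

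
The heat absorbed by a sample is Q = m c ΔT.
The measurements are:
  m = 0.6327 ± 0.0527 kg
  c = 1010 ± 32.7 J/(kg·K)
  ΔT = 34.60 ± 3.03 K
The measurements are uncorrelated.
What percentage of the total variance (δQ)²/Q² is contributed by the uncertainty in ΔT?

(δQ/Q)² = (1·δm/m)² + (1·δc/c)² + (1·δΔT/ΔT)²
  m term: (1×0.0833)² = 0.00694
  c term: (1×0.0324)² = 0.00105
  ΔT term: (1×0.0876)² = 0.00767
Total = 0.0157. Share from ΔT = 0.00767/0.0157 = 0.490.

49.0%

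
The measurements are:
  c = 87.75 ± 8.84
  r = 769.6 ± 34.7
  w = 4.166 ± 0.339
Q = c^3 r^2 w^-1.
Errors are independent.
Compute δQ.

3.13e+10

For a monomial Q ∝ c^3, r^2, w^-1, fractional errors add in quadrature:
  (3·δc/c)² = (3×0.101)² = 0.0913;  (2·δr/r)² = (2×0.0451)² = 0.00813;  (-1·δw/w)² = (-1×0.0814)² = 0.00662
δQ/Q = √(0.106) = 0.326
Q = 9.606e+10, so δQ = 0.326 × 9.606e+10 = 3.13e+10.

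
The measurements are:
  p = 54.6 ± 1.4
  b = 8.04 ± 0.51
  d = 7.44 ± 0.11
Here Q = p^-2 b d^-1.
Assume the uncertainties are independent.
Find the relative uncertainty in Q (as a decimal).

0.0829

Relative error in a monomial: (δQ/Q)² = Σ (nᵢ · δxᵢ/xᵢ)².
  (-2·δp/p)² = (-2×0.0256)² = 0.00263;  (1·δb/b)² = (1×0.0634)² = 0.00402;  (-1·δd/d)² = (-1×0.0148)² = 0.000219
δQ/Q = √(0.00687) = 0.0829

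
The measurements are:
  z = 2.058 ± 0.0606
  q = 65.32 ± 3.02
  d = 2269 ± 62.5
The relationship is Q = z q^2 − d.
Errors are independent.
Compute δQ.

Let p = z·q^2 = 8781. δp/p = √((1·δz/z)² + (2·δq/q)²) = √(0.000867 + 0.00855) = 0.0970, so δp = 852.
Q = p − d: δQ = √(δp² + δd²) = √(7.26e+05 + 3910) = 854

854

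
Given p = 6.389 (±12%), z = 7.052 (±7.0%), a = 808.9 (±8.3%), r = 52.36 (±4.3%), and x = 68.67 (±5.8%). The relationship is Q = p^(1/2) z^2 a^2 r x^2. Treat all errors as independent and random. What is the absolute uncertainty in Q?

Since Q is a product/quotient, work with relative uncertainties:
  (½·δp/p)² = (0.5×0.120)² = 0.00360;  (2·δz/z)² = (2×0.0700)² = 0.0196;  (2·δa/a)² = (2×0.0830)² = 0.0276;  (1·δr/r)² = (1×0.0430)² = 0.00185;  (2·δx/x)² = (2×0.0580)² = 0.0135
δQ/Q = √(0.0661) = 0.257
Q = 2.031e+13, so δQ = 0.257 × 2.031e+13 = 5.22e+12.

5.22e+12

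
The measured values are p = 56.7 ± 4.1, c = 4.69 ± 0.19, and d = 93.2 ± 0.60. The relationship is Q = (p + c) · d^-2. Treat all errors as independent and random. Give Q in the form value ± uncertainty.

0.00707 ± 0.000481

Let u = p + c = 61.4. δu = √(δp² + δc²) = √(16.8 + 0.0361) = 4.10, so δu/u = 0.0669.
Q is then a monomial in u, d:
δQ/Q = √((δu/u)² + (-2·δd/d)²) = √(0.00447 + 0.000166) = 0.0681
Q = 0.00707, so δQ = 0.0681 × 0.00707 = 0.000481.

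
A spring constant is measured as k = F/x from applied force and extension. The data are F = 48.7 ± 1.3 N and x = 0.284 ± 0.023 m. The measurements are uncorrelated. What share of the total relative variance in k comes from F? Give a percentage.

(δk/k)² = (1·δF/F)² + (-1·δx/x)²
  F term: (1×0.0267)² = 0.000713
  x term: (-1×0.0810)² = 0.00656
Total = 0.00727. Share from F = 0.000713/0.00727 = 0.0980.

9.80%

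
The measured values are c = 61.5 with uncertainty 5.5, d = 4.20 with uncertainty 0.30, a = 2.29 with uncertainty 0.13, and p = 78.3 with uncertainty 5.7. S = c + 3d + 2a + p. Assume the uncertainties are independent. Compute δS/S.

Absolute uncertainties add in quadrature for a linear combination:
  (δc)² = 30.2;  (3·δd)² = 0.810;  (2·δa)² = 0.0676;  (δp)² = 32.5
δS = √(63.6) = 7.98
S = 157, so δS/S = 7.98/157 = 0.0508.

0.0508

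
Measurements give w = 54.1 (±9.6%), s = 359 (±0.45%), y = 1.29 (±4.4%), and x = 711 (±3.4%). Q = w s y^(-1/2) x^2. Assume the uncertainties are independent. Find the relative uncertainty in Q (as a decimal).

0.120

For a monomial Q ∝ w, s, y^(-1/2), x^2, fractional errors add in quadrature:
  (1·δw/w)² = (1×0.0960)² = 0.00922;  (1·δs/s)² = (1×0.00450)² = 2.03e-05;  (−½·δy/y)² = (-0.5×0.0440)² = 0.000484;  (2·δx/x)² = (2×0.0340)² = 0.00462
δQ/Q = √(0.0143) = 0.120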